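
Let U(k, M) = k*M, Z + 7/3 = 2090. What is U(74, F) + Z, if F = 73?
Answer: 22469/3 ≈ 7489.7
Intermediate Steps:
Z = 6263/3 (Z = -7/3 + 2090 = 6263/3 ≈ 2087.7)
U(k, M) = M*k
U(74, F) + Z = 73*74 + 6263/3 = 5402 + 6263/3 = 22469/3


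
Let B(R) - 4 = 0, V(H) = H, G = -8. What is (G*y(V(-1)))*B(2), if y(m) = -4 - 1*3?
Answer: 224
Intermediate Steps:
y(m) = -7 (y(m) = -4 - 3 = -7)
B(R) = 4 (B(R) = 4 + 0 = 4)
(G*y(V(-1)))*B(2) = -8*(-7)*4 = 56*4 = 224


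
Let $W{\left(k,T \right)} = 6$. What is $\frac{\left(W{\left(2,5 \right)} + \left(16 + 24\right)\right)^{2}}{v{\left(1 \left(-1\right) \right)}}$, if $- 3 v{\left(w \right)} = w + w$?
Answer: $3174$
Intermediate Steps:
$v{\left(w \right)} = - \frac{2 w}{3}$ ($v{\left(w \right)} = - \frac{w + w}{3} = - \frac{2 w}{3}$)
$\frac{\left(W{\left(2,5 \right)} + \left(16 + 24\right)\right)^{2}}{v{\left(1 \left(-1\right) \right)}} = \frac{\left(6 + \left(16 + 24\right)\right)^{2}}{\left(- \frac{2}{3}\right) 1 \left(-1\right)} = \frac{\left(6 + 40\right)^{2}}{\left(- \frac{2}{3}\right) \left(-1\right)} = \frac{46^{2}}{\frac{2}{3}} = 2116 \cdot \frac{3}{2} = 3174$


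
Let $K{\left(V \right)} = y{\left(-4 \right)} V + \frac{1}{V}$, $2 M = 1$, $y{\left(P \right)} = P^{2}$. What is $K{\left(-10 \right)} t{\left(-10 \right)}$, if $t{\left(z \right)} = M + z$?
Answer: $\frac{30419}{20} \approx 1520.9$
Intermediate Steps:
$M = \frac{1}{2}$ ($M = \frac{1}{2} \cdot 1 = \frac{1}{2} \approx 0.5$)
$K{\left(V \right)} = \frac{1}{V} + 16 V$ ($K{\left(V \right)} = \left(-4\right)^{2} V + \frac{1}{V} = 16 V + \frac{1}{V} = \frac{1}{V} + 16 V$)
$t{\left(z \right)} = \frac{1}{2} + z$
$K{\left(-10 \right)} t{\left(-10 \right)} = \left(\frac{1}{-10} + 16 \left(-10\right)\right) \left(\frac{1}{2} - 10\right) = \left(- \frac{1}{10} - 160\right) \left(- \frac{19}{2}\right) = \left(- \frac{1601}{10}\right) \left(- \frac{19}{2}\right) = \frac{30419}{20}$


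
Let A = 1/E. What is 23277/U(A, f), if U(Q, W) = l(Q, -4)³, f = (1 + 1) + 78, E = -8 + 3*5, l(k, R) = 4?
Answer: 23277/64 ≈ 363.70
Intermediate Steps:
E = 7 (E = -8 + 15 = 7)
A = ⅐ (A = 1/7 = ⅐ ≈ 0.14286)
f = 80 (f = 2 + 78 = 80)
U(Q, W) = 64 (U(Q, W) = 4³ = 64)
23277/U(A, f) = 23277/64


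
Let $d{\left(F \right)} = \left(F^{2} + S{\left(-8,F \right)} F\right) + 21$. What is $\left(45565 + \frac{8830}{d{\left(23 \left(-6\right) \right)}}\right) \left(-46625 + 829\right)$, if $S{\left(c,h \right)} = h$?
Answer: $- \frac{79522254225340}{38109} \approx -2.0867 \cdot 10^{9}$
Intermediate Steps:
$d{\left(F \right)} = 21 + 2 F^{2}$ ($d{\left(F \right)} = \left(F^{2} + F F\right) + 21 = \left(F^{2} + F^{2}\right) + 21 = 2 F^{2} + 21 = 21 + 2 F^{2}$)
$\left(45565 + \frac{8830}{d{\left(23 \left(-6\right) \right)}}\right) \left(-46625 + 829\right) = \left(45565 + \frac{8830}{21 + 2 \left(23 \left(-6\right)\right)^{2}}\right) \left(-46625 + 829\right) = \left(45565 + \frac{8830}{21 + 2 \left(-138\right)^{2}}\right) \left(-45796\right) = \left(45565 + \frac{8830}{21 + 2 \cdot 19044}\right) \left(-45796\right) = \left(45565 + \frac{8830}{21 + 38088}\right) \left(-45796\right) = \left(45565 + \frac{8830}{38109}\right) \left(-45796\right) = \frac{1736445415}{38109} \left(-45796\right) = - \frac{79522254225340}{38109}$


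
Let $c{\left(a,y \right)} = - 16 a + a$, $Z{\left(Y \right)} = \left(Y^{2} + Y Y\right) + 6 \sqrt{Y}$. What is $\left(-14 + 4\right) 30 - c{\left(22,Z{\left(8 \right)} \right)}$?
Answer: $30$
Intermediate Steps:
$Z{\left(Y \right)} = 2 Y^{2} + 6 \sqrt{Y}$ ($Z{\left(Y \right)} = \left(Y^{2} + Y^{2}\right) + 6 \sqrt{Y} = 2 Y^{2} + 6 \sqrt{Y}$)
$c{\left(a,y \right)} = - 15 a$
$\left(-14 + 4\right) 30 - c{\left(22,Z{\left(8 \right)} \right)} = \left(-14 + 4\right) 30 - \left(-15\right) 22 = \left(-10\right) 30 - -330 = -300 + 330 = 30$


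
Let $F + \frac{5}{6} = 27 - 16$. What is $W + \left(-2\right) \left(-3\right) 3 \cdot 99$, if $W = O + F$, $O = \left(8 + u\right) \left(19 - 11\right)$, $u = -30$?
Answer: $\frac{9697}{6} \approx 1616.2$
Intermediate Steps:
$F = \frac{61}{6}$ ($F = - \frac{5}{6} + \left(27 - 16\right) = - \frac{5}{6} + 11 = \frac{61}{6} \approx 10.167$)
$O = -176$ ($O = \left(8 - 30\right) \left(19 - 11\right) = \left(-22\right) 8 = -176$)
$W = - \frac{995}{6}$ ($W = -176 + \frac{61}{6} = - \frac{995}{6} \approx -165.83$)
$W + \left(-2\right) \left(-3\right) 3 \cdot 99 = - \frac{995}{6} + \left(-2\right) \left(-3\right) 3 \cdot 99 = - \frac{995}{6} + 6 \cdot 3 \cdot 99 = - \frac{995}{6} + 18 \cdot 99 = - \frac{995}{6} + 1782 = \frac{9697}{6}$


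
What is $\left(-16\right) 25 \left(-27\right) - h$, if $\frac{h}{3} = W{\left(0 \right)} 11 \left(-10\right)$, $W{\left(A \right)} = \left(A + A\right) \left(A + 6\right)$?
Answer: $10800$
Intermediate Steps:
$W{\left(A \right)} = 2 A \left(6 + A\right)$
$h = 0$ ($h = 3 \cdot 2 \cdot 0 \left(6 + 0\right) 11 \left(-10\right) = 3 \cdot 2 \cdot 0 \cdot 6 \cdot 11 \left(-10\right) = 3 \cdot 0 \cdot 11 \left(-10\right) = 3 \cdot 0 \left(-10\right) = 3 \cdot 0 = 0$)
$\left(-16\right) 25 \left(-27\right) - h = \left(-16\right) 25 \left(-27\right) - 0 = \left(-400\right) \left(-27\right) + 0 = 10800 + 0 = 10800$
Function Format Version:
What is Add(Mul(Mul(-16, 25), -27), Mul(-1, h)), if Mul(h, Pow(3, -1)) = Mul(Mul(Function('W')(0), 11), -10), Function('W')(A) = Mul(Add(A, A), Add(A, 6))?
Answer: 10800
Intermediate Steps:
Function('W')(A) = Mul(2, A, Add(6, A)) (Function('W')(A) = Mul(Mul(2, A), Add(6, A)) = Mul(2, A, Add(6, A)))
h = 0 (h = Mul(3, Mul(Mul(Mul(2, 0, Add(6, 0)), 11), -10)) = Mul(3, Mul(Mul(Mul(2, 0, 6), 11), -10)) = Mul(3, Mul(Mul(0, 11), -10)) = Mul(3, Mul(0, -10)) = Mul(3, 0) = 0)
Add(Mul(Mul(-16, 25), -27), Mul(-1, h)) = Add(Mul(Mul(-16, 25), -27), Mul(-1, 0)) = Add(Mul(-400, -27), 0) = Add(10800, 0) = 10800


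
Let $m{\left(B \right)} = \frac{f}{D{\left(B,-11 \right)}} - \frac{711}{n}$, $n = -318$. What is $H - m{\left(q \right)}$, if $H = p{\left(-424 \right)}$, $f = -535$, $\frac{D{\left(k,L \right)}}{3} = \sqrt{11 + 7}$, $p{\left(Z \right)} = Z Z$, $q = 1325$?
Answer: $\frac{19056019}{106} + \frac{535 \sqrt{2}}{18} \approx 1.7982 \cdot 10^{5}$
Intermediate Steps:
$p{\left(Z \right)} = Z^{2}$
$D{\left(k,L \right)} = 9 \sqrt{2}$ ($D{\left(k,L \right)} = 3 \sqrt{11 + 7} = 3 \sqrt{18} = 3 \cdot 3 \sqrt{2} = 9 \sqrt{2}$)
$H = 179776$ ($H = \left(-424\right)^{2} = 179776$)
$m{\left(B \right)} = \frac{237}{106} - \frac{535 \sqrt{2}}{18}$ ($m{\left(B \right)} = - \frac{535}{9 \sqrt{2}} - \frac{711}{-318} = - 535 \frac{\sqrt{2}}{18} - - \frac{237}{106} = - \frac{535 \sqrt{2}}{18} + \frac{237}{106} = \frac{237}{106} - \frac{535 \sqrt{2}}{18}$)
$H - m{\left(q \right)} = 179776 - \left(\frac{237}{106} - \frac{535 \sqrt{2}}{18}\right) = \frac{19056019}{106} + \frac{535 \sqrt{2}}{18}$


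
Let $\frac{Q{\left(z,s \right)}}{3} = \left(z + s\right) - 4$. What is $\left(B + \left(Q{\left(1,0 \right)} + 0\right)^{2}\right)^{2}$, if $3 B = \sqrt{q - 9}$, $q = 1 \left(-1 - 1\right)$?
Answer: $\frac{\left(243 + i \sqrt{11}\right)^{2}}{9} \approx 6559.8 + 179.1 i$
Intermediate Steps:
$q = -2$ ($q = 1 \left(-2\right) = -2$)
$Q{\left(z,s \right)} = -12 + 3 s + 3 z$ ($Q{\left(z,s \right)} = 3 \left(\left(z + s\right) - 4\right) = 3 \left(\left(s + z\right) - 4\right) = 3 \left(-4 + s + z\right) = -12 + 3 s + 3 z$)
$B = \frac{i \sqrt{11}}{3}$ ($B = \frac{\sqrt{-2 - 9}}{3} = \frac{\sqrt{-11}}{3} = \frac{i \sqrt{11}}{3} \approx 1.1055 i$)
$\left(B + \left(Q{\left(1,0 \right)} + 0\right)^{2}\right)^{2} = \left(\frac{i \sqrt{11}}{3} + \left(\left(-12 + 3 \cdot 0 + 3 \cdot 1\right) + 0\right)^{2}\right)^{2} = \left(\frac{i \sqrt{11}}{3} + \left(\left(-12 + 0 + 3\right) + 0\right)^{2}\right)^{2} = \left(\frac{i \sqrt{11}}{3} + \left(-9 + 0\right)^{2}\right)^{2} = \left(\frac{i \sqrt{11}}{3} + \left(-9\right)^{2}\right)^{2} = \left(\frac{i \sqrt{11}}{3} + 81\right)^{2} = \left(81 + \frac{i \sqrt{11}}{3}\right)^{2}$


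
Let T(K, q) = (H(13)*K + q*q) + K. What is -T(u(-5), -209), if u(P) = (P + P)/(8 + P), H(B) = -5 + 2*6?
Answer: -130963/3 ≈ -43654.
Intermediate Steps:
H(B) = 7 (H(B) = -5 + 12 = 7)
u(P) = 2*P/(8 + P) (u(P) = (2*P)/(8 + P) = 2*P/(8 + P))
T(K, q) = q² + 8*K (T(K, q) = (7*K + q*q) + K = (7*K + q²) + K = (q² + 7*K) + K = q² + 8*K)
-T(u(-5), -209) = -((-209)² + 8*(2*(-5)/(8 - 5))) = -(43681 + 8*(2*(-5)/3)) = -(43681 + 8*(2*(-5)*(⅓))) = -(43681 + 8*(-10/3)) = -(43681 - 80/3) = -1*130963/3 = -130963/3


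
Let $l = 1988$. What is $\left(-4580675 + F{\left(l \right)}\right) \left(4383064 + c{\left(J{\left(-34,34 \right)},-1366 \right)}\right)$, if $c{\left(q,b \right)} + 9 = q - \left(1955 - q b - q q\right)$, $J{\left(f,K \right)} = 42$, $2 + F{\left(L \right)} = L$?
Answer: $-19805274944926$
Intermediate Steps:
$F{\left(L \right)} = -2 + L$
$c{\left(q,b \right)} = -1964 + q + q^{2} + b q$ ($c{\left(q,b \right)} = -9 - \left(1955 - q - q b - q q\right) = -9 - \left(1955 - q - q^{2} - b q\right) = -9 + \left(q + \left(-1955 + q^{2} + b q\right)\right) = -9 + \left(-1955 + q + q^{2} + b q\right) = -1964 + q + q^{2} + b q$)
$\left(-4580675 + F{\left(l \right)}\right) \left(4383064 + c{\left(J{\left(-34,34 \right)},-1366 \right)}\right) = \left(-4580675 + \left(-2 + 1988\right)\right) \left(4383064 + \left(-1964 + 42 + 42^{2} - 57372\right)\right) = \left(-4580675 + 1986\right) \left(4383064 + \left(-1964 + 42 + 1764 - 57372\right)\right) = - 4578689 \left(4383064 - 57530\right) = \left(-4578689\right) 4325534 = -19805274944926$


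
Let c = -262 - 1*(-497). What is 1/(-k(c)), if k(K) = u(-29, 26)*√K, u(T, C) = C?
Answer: -√235/6110 ≈ -0.0025090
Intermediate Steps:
c = 235 (c = -262 + 497 = 235)
k(K) = 26*√K
1/(-k(c)) = 1/(-26*√235) = -√235/6110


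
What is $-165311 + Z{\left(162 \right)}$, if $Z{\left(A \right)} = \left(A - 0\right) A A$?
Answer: $4086217$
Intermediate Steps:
$Z{\left(A \right)} = A^{3}$ ($Z{\left(A \right)} = \left(A + 0\right) A A = A A A = A^{2} A = A^{3}$)
$-165311 + Z{\left(162 \right)} = -165311 + 162^{3} = -165311 + 4251528 = 4086217$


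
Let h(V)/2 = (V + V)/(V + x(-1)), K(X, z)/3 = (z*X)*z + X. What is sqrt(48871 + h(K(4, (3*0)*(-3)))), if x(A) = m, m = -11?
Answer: sqrt(48919) ≈ 221.18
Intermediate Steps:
x(A) = -11
K(X, z) = 3*X + 3*X*z**2 (K(X, z) = 3*((z*X)*z + X) = 3*((X*z)*z + X) = 3*(X*z**2 + X) = 3*(X + X*z**2) = 3*X + 3*X*z**2)
h(V) = 4*V/(-11 + V) (h(V) = 2*((V + V)/(V - 11)) = 2*((2*V)/(-11 + V)) = 2*(2*V/(-11 + V)) = 4*V/(-11 + V))
sqrt(48871 + h(K(4, (3*0)*(-3)))) = sqrt(48871 + 4*(3*4*(1 + ((3*0)*(-3))**2))/(-11 + 3*4*(1 + ((3*0)*(-3))**2))) = sqrt(48871 + 4*(3*4*(1 + (0*(-3))**2))/(-11 + 3*4*(1 + (0*(-3))**2))) = sqrt(48871 + 4*(3*4*(1 + 0**2))/(-11 + 3*4*(1 + 0**2))) = sqrt(48871 + 4*(3*4*(1 + 0))/(-11 + 3*4*(1 + 0))) = sqrt(48871 + 4*(3*4*1)/(-11 + 3*4*1)) = sqrt(48871 + 4*12/(-11 + 12)) = sqrt(48871 + 4*12/1) = sqrt(48871 + 4*12*1) = sqrt(48871 + 48) = sqrt(48919)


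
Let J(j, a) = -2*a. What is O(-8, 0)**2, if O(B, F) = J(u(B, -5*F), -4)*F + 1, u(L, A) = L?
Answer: 1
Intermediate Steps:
O(B, F) = 1 + 8*F (O(B, F) = (-2*(-4))*F + 1 = 8*F + 1 = 1 + 8*F)
O(-8, 0)**2 = (1 + 8*0)**2 = (1 + 0)**2 = 1**2 = 1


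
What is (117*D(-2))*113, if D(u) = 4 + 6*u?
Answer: -105768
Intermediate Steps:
(117*D(-2))*113 = (117*(4 + 6*(-2)))*113 = (117*(4 - 12))*113 = (117*(-8))*113 = -936*113 = -105768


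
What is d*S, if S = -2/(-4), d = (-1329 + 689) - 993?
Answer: -1633/2 ≈ -816.50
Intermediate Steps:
d = -1633 (d = -640 - 993 = -1633)
S = 1/2 (S = -2*(-1/4) = 1/2 ≈ 0.50000)
d*S = -1633*1/2 = -1633/2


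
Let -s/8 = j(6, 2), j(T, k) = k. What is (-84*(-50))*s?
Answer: -67200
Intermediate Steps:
s = -16 (s = -8*2 = -16)
(-84*(-50))*s = -84*(-50)*(-16) = 4200*(-16) = -67200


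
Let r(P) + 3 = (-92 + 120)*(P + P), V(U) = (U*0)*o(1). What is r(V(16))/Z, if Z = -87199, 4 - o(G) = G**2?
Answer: 3/87199 ≈ 3.4404e-5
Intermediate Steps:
o(G) = 4 - G**2
V(U) = 0 (V(U) = (U*0)*(4 - 1*1**2) = 0*(4 - 1*1) = 0*(4 - 1) = 0*3 = 0)
r(P) = -3 + 56*P (r(P) = -3 + (-92 + 120)*(P + P) = -3 + 28*(2*P) = -3 + 56*P)
r(V(16))/Z = (-3 + 56*0)/(-87199) = (-3 + 0)*(-1/87199) = -3*(-1/87199) = 3/87199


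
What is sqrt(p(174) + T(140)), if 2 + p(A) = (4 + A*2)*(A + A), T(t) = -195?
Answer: sqrt(122299) ≈ 349.71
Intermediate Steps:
p(A) = -2 + 2*A*(4 + 2*A) (p(A) = -2 + (4 + A*2)*(A + A) = -2 + (4 + 2*A)*(2*A) = -2 + 2*A*(4 + 2*A))
sqrt(p(174) + T(140)) = sqrt((-2 + 4*174**2 + 8*174) - 195) = sqrt((-2 + 4*30276 + 1392) - 195) = sqrt((-2 + 121104 + 1392) - 195) = sqrt(122494 - 195) = sqrt(122299)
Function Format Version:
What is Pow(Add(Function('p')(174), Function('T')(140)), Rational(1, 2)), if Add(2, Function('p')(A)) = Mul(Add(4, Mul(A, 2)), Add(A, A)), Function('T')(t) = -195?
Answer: Pow(122299, Rational(1, 2)) ≈ 349.71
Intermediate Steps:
Function('p')(A) = Add(-2, Mul(2, A, Add(4, Mul(2, A)))) (Function('p')(A) = Add(-2, Mul(Add(4, Mul(A, 2)), Add(A, A))) = Add(-2, Mul(Add(4, Mul(2, A)), Mul(2, A))) = Add(-2, Mul(2, A, Add(4, Mul(2, A)))))
Pow(Add(Function('p')(174), Function('T')(140)), Rational(1, 2)) = Pow(Add(Add(-2, Mul(4, Pow(174, 2)), Mul(8, 174)), -195), Rational(1, 2)) = Pow(Add(Add(-2, Mul(4, 30276), 1392), -195), Rational(1, 2)) = Pow(Add(Add(-2, 121104, 1392), -195), Rational(1, 2)) = Pow(Add(122494, -195), Rational(1, 2)) = Pow(122299, Rational(1, 2))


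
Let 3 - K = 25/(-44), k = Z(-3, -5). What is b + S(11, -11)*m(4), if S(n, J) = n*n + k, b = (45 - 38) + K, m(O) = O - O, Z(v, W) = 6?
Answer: 465/44 ≈ 10.568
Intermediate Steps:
k = 6
m(O) = 0
K = 157/44 (K = 3 - 25/(-44) = 3 - 25*(-1)/44 = 3 - 1*(-25/44) = 3 + 25/44 = 157/44 ≈ 3.5682)
b = 465/44 (b = (45 - 38) + 157/44 = 7 + 157/44 = 465/44 ≈ 10.568)
S(n, J) = 6 + n**2 (S(n, J) = n*n + 6 = n**2 + 6 = 6 + n**2)
b + S(11, -11)*m(4) = 465/44 + (6 + 11**2)*0 = 465/44 + (6 + 121)*0 = 465/44 + 127*0 = 465/44 + 0 = 465/44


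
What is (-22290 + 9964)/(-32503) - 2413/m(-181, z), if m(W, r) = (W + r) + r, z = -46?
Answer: 81794737/8873319 ≈ 9.2180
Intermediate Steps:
m(W, r) = W + 2*r
(-22290 + 9964)/(-32503) - 2413/m(-181, z) = (-22290 + 9964)/(-32503) - 2413/(-181 + 2*(-46)) = -12326*(-1/32503) - 2413/(-181 - 92) = 12326/32503 - 2413/(-273) = 12326/32503 - 2413*(-1/273) = 12326/32503 + 2413/273 = 81794737/8873319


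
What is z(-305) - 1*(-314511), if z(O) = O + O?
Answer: 313901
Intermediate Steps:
z(O) = 2*O
z(-305) - 1*(-314511) = 2*(-305) - 1*(-314511) = -610 + 314511 = 313901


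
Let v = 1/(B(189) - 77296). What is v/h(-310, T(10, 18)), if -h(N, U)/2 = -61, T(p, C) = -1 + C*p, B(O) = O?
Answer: -1/9407054 ≈ -1.0630e-7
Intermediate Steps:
v = -1/77107 (v = 1/(189 - 77296) = 1/(-77107) = -1/77107 ≈ -1.2969e-5)
h(N, U) = 122 (h(N, U) = -2*(-61) = 122)
v/h(-310, T(10, 18)) = -1/77107/122 = -1/77107*1/122 = -1/9407054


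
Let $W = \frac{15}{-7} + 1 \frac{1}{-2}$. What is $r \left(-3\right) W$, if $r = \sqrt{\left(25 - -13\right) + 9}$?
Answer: $\frac{111 \sqrt{47}}{14} \approx 54.356$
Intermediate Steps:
$r = \sqrt{47}$ ($r = \sqrt{\left(25 + 13\right) + 9} = \sqrt{38 + 9} = \sqrt{47} \approx 6.8557$)
$W = - \frac{37}{14}$ ($W = 15 \left(- \frac{1}{7}\right) + 1 \left(- \frac{1}{2}\right) = - \frac{15}{7} - \frac{1}{2} = - \frac{37}{14} \approx -2.6429$)
$r \left(-3\right) W = \sqrt{47} \left(-3\right) \left(- \frac{37}{14}\right) = - 3 \sqrt{47} \left(- \frac{37}{14}\right) = \frac{111 \sqrt{47}}{14}$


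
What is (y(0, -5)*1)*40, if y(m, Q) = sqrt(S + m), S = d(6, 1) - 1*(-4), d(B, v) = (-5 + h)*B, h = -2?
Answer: 40*I*sqrt(38) ≈ 246.58*I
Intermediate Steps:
d(B, v) = -7*B (d(B, v) = (-5 - 2)*B = -7*B)
S = -38 (S = -7*6 - 1*(-4) = -42 + 4 = -38)
y(m, Q) = sqrt(-38 + m)
(y(0, -5)*1)*40 = (sqrt(-38 + 0)*1)*40 = (sqrt(-38)*1)*40 = ((I*sqrt(38))*1)*40 = (I*sqrt(38))*40 = 40*I*sqrt(38)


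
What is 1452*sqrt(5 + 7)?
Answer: 2904*sqrt(3) ≈ 5029.9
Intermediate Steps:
1452*sqrt(5 + 7) = 1452*sqrt(12) = 1452*(2*sqrt(3)) = 2904*sqrt(3)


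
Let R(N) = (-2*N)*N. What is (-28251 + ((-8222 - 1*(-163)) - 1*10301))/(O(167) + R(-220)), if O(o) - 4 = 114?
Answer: 46611/96682 ≈ 0.48211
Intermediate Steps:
R(N) = -2*N²
O(o) = 118 (O(o) = 4 + 114 = 118)
(-28251 + ((-8222 - 1*(-163)) - 1*10301))/(O(167) + R(-220)) = (-28251 + ((-8222 - 1*(-163)) - 1*10301))/(118 - 2*(-220)²) = (-28251 + ((-8222 + 163) - 10301))/(118 - 2*48400) = (-28251 + (-8059 - 10301))/(118 - 96800) = (-28251 - 18360)/(-96682) = -46611*(-1/96682) = 46611/96682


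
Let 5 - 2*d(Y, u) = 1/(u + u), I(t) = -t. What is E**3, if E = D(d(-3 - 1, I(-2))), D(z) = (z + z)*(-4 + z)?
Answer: -15069223/32768 ≈ -459.88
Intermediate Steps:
d(Y, u) = 5/2 - 1/(4*u) (d(Y, u) = 5/2 - 1/(2*(u + u)) = 5/2 - 1/(2*u)/2 = 5/2 - 1/(4*u))
D(z) = 2*z*(-4 + z) (D(z) = (2*z)*(-4 + z) = 2*z*(-4 + z))
E = -247/32 (E = 2*((-1 + 10*(-1*(-2)))/(4*((-1*(-2)))))*(-4 + (-1 + 10*(-1*(-2)))/(4*((-1*(-2))))) = 2*((1/4)*(-1 + 10*2)/2)*(-4 + (1/4)*(-1 + 10*2)/2) = 2*((1/4)*(1/2)*(-1 + 20))*(-4 + (1/4)*(1/2)*(-1 + 20)) = 2*((1/4)*(1/2)*19)*(-4 + (1/4)*(1/2)*19) = 2*(19/8)*(-4 + 19/8) = 2*(19/8)*(-13/8) = -247/32 ≈ -7.7188)
E**3 = (-247/32)**3 = -15069223/32768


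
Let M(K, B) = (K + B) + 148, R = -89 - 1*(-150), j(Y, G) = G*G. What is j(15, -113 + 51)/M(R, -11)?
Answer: 1922/99 ≈ 19.414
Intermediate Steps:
j(Y, G) = G**2
R = 61 (R = -89 + 150 = 61)
M(K, B) = 148 + B + K (M(K, B) = (B + K) + 148 = 148 + B + K)
j(15, -113 + 51)/M(R, -11) = (-113 + 51)**2/(148 - 11 + 61) = (-62)**2/198 = 3844*(1/198) = 1922/99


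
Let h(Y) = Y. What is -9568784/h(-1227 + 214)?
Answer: 9568784/1013 ≈ 9446.0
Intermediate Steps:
-9568784/h(-1227 + 214) = -9568784/(-1227 + 214) = -9568784/(-1013) = -9568784*(-1/1013) = 9568784/1013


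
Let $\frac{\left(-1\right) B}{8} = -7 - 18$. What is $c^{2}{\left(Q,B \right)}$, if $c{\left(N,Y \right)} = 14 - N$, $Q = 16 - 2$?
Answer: $0$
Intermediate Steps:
$B = 200$ ($B = - 8 \left(-7 - 18\right) = \left(-8\right) \left(-25\right) = 200$)
$Q = 14$
$c^{2}{\left(Q,B \right)} = \left(14 - 14\right)^{2} = 0^{2} = 0$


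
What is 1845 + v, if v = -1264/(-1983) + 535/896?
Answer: 3280330409/1776768 ≈ 1846.2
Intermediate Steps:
v = 2193449/1776768 (v = -1264*(-1/1983) + 535*(1/896) = 1264/1983 + 535/896 = 2193449/1776768 ≈ 1.2345)
1845 + v = 1845 + 2193449/1776768 = 3280330409/1776768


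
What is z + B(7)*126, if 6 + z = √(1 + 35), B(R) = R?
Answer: 882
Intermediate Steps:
z = 0 (z = -6 + √(1 + 35) = -6 + √36 = -6 + 6 = 0)
z + B(7)*126 = 0 + 7*126 = 0 + 882 = 882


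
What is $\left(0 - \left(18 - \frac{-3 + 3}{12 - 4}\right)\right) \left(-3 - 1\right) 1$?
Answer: $72$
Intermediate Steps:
$\left(0 - \left(18 - \frac{-3 + 3}{12 - 4}\right)\right) \left(-3 - 1\right) 1 = \left(0 - \left(18 + \frac{0}{8}\right)\right) \left(\left(-4\right) 1\right) = \left(0 + \left(-18 + 0 \cdot \frac{1}{8}\right)\right) \left(-4\right) = \left(0 + \left(-18 + 0\right)\right) \left(-4\right) = \left(0 - 18\right) \left(-4\right) = \left(-18\right) \left(-4\right) = 72$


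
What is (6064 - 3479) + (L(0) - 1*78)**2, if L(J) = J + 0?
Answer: 8669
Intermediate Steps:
L(J) = J
(6064 - 3479) + (L(0) - 1*78)**2 = (6064 - 3479) + (0 - 1*78)**2 = 2585 + (0 - 78)**2 = 2585 + (-78)**2 = 2585 + 6084 = 8669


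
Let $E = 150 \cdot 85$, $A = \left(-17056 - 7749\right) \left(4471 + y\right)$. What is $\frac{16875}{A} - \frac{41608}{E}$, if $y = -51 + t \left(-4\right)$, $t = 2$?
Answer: $- \frac{455378052953}{139535566500} \approx -3.2635$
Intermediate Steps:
$y = -59$ ($y = -51 + 2 \left(-4\right) = -51 - 8 = -59$)
$A = -109439660$ ($A = \left(-17056 - 7749\right) \left(4471 - 59\right) = \left(-24805\right) 4412 = -109439660$)
$E = 12750$
$\frac{16875}{A} - \frac{41608}{E} = \frac{16875}{-109439660} - \frac{41608}{12750} = 16875 \left(- \frac{1}{109439660}\right) - \frac{20804}{6375} = - \frac{3375}{21887932} - \frac{20804}{6375} = - \frac{455378052953}{139535566500}$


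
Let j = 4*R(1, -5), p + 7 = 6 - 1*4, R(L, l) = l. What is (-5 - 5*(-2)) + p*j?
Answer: 105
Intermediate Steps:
p = -5 (p = -7 + (6 - 1*4) = -7 + (6 - 4) = -7 + 2 = -5)
j = -20 (j = 4*(-5) = -20)
(-5 - 5*(-2)) + p*j = (-5 - 5*(-2)) - 5*(-20) = (-5 + 10) + 100 = 5 + 100 = 105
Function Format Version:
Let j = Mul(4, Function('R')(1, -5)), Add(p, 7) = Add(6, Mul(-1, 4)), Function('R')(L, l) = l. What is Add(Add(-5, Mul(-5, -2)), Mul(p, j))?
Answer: 105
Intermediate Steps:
p = -5 (p = Add(-7, Add(6, Mul(-1, 4))) = Add(-7, Add(6, -4)) = Add(-7, 2) = -5)
j = -20 (j = Mul(4, -5) = -20)
Add(Add(-5, Mul(-5, -2)), Mul(p, j)) = Add(Add(-5, Mul(-5, -2)), Mul(-5, -20)) = Add(Add(-5, 10), 100) = Add(5, 100) = 105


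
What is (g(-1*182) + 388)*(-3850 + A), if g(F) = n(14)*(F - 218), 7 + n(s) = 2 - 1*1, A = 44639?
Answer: 113719732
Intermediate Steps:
n(s) = -6 (n(s) = -7 + (2 - 1*1) = -7 + (2 - 1) = -7 + 1 = -6)
g(F) = 1308 - 6*F (g(F) = -6*(F - 218) = -6*(-218 + F) = 1308 - 6*F)
(g(-1*182) + 388)*(-3850 + A) = ((1308 - (-6)*182) + 388)*(-3850 + 44639) = ((1308 - 6*(-182)) + 388)*40789 = ((1308 + 1092) + 388)*40789 = (2400 + 388)*40789 = 2788*40789 = 113719732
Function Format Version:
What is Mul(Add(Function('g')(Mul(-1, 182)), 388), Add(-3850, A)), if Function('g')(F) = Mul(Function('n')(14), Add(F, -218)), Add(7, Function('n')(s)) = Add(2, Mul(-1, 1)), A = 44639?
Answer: 113719732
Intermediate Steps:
Function('n')(s) = -6 (Function('n')(s) = Add(-7, Add(2, Mul(-1, 1))) = Add(-7, Add(2, -1)) = Add(-7, 1) = -6)
Function('g')(F) = Add(1308, Mul(-6, F)) (Function('g')(F) = Mul(-6, Add(F, -218)) = Mul(-6, Add(-218, F)) = Add(1308, Mul(-6, F)))
Mul(Add(Function('g')(Mul(-1, 182)), 388), Add(-3850, A)) = Mul(Add(Add(1308, Mul(-6, Mul(-1, 182))), 388), Add(-3850, 44639)) = Mul(Add(Add(1308, Mul(-6, -182)), 388), 40789) = Mul(Add(Add(1308, 1092), 388), 40789) = Mul(Add(2400, 388), 40789) = Mul(2788, 40789) = 113719732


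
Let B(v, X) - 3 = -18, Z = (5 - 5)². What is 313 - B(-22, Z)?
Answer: 328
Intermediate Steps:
Z = 0 (Z = 0² = 0)
B(v, X) = -15 (B(v, X) = 3 - 18 = -15)
313 - B(-22, Z) = 313 - 1*(-15) = 313 + 15 = 328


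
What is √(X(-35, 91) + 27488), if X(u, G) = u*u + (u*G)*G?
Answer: I*√261122 ≈ 511.0*I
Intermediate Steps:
X(u, G) = u² + u*G² (X(u, G) = u² + (G*u)*G = u² + u*G²)
√(X(-35, 91) + 27488) = √(-35*(-35 + 91²) + 27488) = √(-35*(-35 + 8281) + 27488) = √(-35*8246 + 27488) = √(-288610 + 27488) = √(-261122) = I*√261122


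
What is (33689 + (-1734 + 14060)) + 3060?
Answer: 49075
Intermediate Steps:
(33689 + (-1734 + 14060)) + 3060 = (33689 + 12326) + 3060 = 46015 + 3060 = 49075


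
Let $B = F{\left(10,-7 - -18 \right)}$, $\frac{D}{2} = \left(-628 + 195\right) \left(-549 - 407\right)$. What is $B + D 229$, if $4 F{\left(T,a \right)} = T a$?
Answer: $\frac{379176423}{2} \approx 1.8959 \cdot 10^{8}$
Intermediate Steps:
$F{\left(T,a \right)} = \frac{T a}{4}$
$D = 827896$ ($D = 2 \left(-628 + 195\right) \left(-549 - 407\right) = 2 \left(\left(-433\right) \left(-956\right)\right) = 2 \cdot 413948 = 827896$)
$B = \frac{55}{2}$ ($B = \frac{1}{4} \cdot 10 \left(-7 - -18\right) = \frac{1}{4} \cdot 10 \left(-7 + 18\right) = \frac{1}{4} \cdot 10 \cdot 11 = \frac{55}{2} \approx 27.5$)
$B + D 229 = \frac{55}{2} + 827896 \cdot 229 = \frac{55}{2} + 189588184 = \frac{379176423}{2}$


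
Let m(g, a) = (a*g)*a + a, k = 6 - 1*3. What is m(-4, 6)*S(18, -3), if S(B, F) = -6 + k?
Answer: 414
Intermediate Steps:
k = 3 (k = 6 - 3 = 3)
S(B, F) = -3 (S(B, F) = -6 + 3 = -3)
m(g, a) = a + g*a² (m(g, a) = g*a² + a = a + g*a²)
m(-4, 6)*S(18, -3) = (6*(1 + 6*(-4)))*(-3) = (6*(1 - 24))*(-3) = (6*(-23))*(-3) = -138*(-3) = 414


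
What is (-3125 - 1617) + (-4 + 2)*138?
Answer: -5018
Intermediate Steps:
(-3125 - 1617) + (-4 + 2)*138 = -4742 - 2*138 = -4742 - 276 = -5018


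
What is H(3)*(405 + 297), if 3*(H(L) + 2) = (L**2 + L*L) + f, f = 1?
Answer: 3042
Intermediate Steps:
H(L) = -5/3 + 2*L**2/3 (H(L) = -2 + ((L**2 + L*L) + 1)/3 = -2 + ((L**2 + L**2) + 1)/3 = -2 + (2*L**2 + 1)/3 = -2 + (1 + 2*L**2)/3 = -2 + (1/3 + 2*L**2/3) = -5/3 + 2*L**2/3)
H(3)*(405 + 297) = (-5/3 + (2/3)*3**2)*(405 + 297) = (-5/3 + (2/3)*9)*702 = (-5/3 + 6)*702 = (13/3)*702 = 3042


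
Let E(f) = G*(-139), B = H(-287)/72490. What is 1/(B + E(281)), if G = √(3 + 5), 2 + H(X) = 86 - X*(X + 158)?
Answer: 2677708110/812222577367079 - 1460834427800*√2/812222577367079 ≈ -0.0025403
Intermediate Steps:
H(X) = 84 - X*(158 + X) (H(X) = -2 + (86 - X*(X + 158)) = -2 + (86 - X*(158 + X)) = 84 - X*(158 + X))
B = -36939/72490 (B = (84 - 1*(-287)² - 158*(-287))/72490 = (84 - 1*82369 + 45346)*(1/72490) = (84 - 82369 + 45346)*(1/72490) = -36939*1/72490 = -36939/72490 ≈ -0.50957)
G = 2*√2 (G = √8 = 2*√2 ≈ 2.8284)
E(f) = -278*√2 (E(f) = (2*√2)*(-139) = -278*√2)
1/(B + E(281)) = 1/(-36939/72490 - 278*√2)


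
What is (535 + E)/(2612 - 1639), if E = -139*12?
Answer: -1133/973 ≈ -1.1644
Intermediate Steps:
E = -1668
(535 + E)/(2612 - 1639) = (535 - 1668)/(2612 - 1639) = -1133/973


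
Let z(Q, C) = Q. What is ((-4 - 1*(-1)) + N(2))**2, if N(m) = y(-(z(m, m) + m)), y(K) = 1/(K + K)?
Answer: 625/64 ≈ 9.7656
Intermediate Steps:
y(K) = 1/(2*K)
N(m) = -1/(4*m) (N(m) = 1/(2*((-(m + m)))) = 1/(2*((-2*m))) = (-1/(2*m))/2 = -1/(4*m))
((-4 - 1*(-1)) + N(2))**2 = ((-4 - 1*(-1)) - 1/4/2)**2 = ((-4 + 1) - 1/4*1/2)**2 = (-3 - 1/8)**2 = (-25/8)**2 = 625/64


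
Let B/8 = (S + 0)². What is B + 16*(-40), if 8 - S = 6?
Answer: -608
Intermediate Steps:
S = 2 (S = 8 - 1*6 = 8 - 6 = 2)
B = 32 (B = 8*(2 + 0)² = 8*2² = 8*4 = 32)
B + 16*(-40) = 32 + 16*(-40) = 32 - 640 = -608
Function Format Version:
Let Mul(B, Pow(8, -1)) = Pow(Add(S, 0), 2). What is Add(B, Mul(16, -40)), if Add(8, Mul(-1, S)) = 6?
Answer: -608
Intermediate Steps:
S = 2 (S = Add(8, Mul(-1, 6)) = Add(8, -6) = 2)
B = 32 (B = Mul(8, Pow(Add(2, 0), 2)) = Mul(8, Pow(2, 2)) = Mul(8, 4) = 32)
Add(B, Mul(16, -40)) = Add(32, Mul(16, -40)) = Add(32, -640) = -608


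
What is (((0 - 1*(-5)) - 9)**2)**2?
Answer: 256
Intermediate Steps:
(((0 - 1*(-5)) - 9)**2)**2 = (((0 + 5) - 9)**2)**2 = ((5 - 9)**2)**2 = ((-4)**2)**2 = 16**2 = 256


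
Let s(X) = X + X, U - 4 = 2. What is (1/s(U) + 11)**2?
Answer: 17689/144 ≈ 122.84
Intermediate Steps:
U = 6 (U = 4 + 2 = 6)
s(X) = 2*X
(1/s(U) + 11)**2 = (1/(2*6) + 11)**2 = (1/12 + 11)**2 = (133/12)**2 = 17689/144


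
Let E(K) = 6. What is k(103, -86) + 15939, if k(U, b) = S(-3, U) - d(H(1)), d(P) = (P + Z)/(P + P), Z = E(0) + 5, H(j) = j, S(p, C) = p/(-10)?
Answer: 159333/10 ≈ 15933.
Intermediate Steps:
S(p, C) = -p/10 (S(p, C) = p*(-⅒) = -p/10)
Z = 11 (Z = 6 + 5 = 11)
d(P) = (11 + P)/(2*P) (d(P) = (P + 11)/(P + P) = (11 + P)/((2*P)) = (11 + P)*(1/(2*P)) = (11 + P)/(2*P))
k(U, b) = -57/10 (k(U, b) = -⅒*(-3) - (11 + 1)/(2*1) = 3/10 - 12/2 = 3/10 - 1*6 = 3/10 - 6 = -57/10)
k(103, -86) + 15939 = -57/10 + 15939 = 159333/10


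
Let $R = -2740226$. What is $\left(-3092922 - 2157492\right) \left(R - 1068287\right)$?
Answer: $19996269974382$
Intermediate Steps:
$\left(-3092922 - 2157492\right) \left(R - 1068287\right) = \left(-3092922 - 2157492\right) \left(-2740226 - 1068287\right) = \left(-5250414\right) \left(-3808513\right) = 19996269974382$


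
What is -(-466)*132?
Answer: 61512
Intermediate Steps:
-(-466)*132 = -1*(-61512) = 61512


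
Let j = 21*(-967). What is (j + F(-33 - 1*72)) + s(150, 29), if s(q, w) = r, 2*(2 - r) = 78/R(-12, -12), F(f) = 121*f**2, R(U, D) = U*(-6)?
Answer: 31529267/24 ≈ 1.3137e+6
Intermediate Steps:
j = -20307
R(U, D) = -6*U
r = 35/24 (r = 2 - 39/((-6*(-12))) = 2 - 39/72 = 2 - 1/2*13/12 = 2 - 13/24 = 35/24 ≈ 1.4583)
s(q, w) = 35/24
(j + F(-33 - 1*72)) + s(150, 29) = (-20307 + 121*(-33 - 1*72)**2) + 35/24 = (-20307 + 121*(-33 - 72)**2) + 35/24 = (-20307 + 121*(-105)**2) + 35/24 = (-20307 + 121*11025) + 35/24 = (-20307 + 1334025) + 35/24 = 1313718 + 35/24 = 31529267/24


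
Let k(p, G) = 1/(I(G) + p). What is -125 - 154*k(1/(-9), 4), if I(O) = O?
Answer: -823/5 ≈ -164.60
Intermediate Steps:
k(p, G) = 1/(G + p)
-125 - 154*k(1/(-9), 4) = -125 - 154/(4 + 1/(-9)) = -125 - 154/(4 - ⅑) = -125 - 154/35/9 = -125 - 154*9/35 = -125 - 198/5 = -823/5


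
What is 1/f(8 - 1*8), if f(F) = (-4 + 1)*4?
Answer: -1/12 ≈ -0.083333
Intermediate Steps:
f(F) = -12 (f(F) = -3*4 = -12)
1/f(8 - 1*8) = 1/(-12) = -1/12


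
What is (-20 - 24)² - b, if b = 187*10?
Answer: 66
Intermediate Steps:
b = 1870
(-20 - 24)² - b = (-20 - 24)² - 1*1870 = (-44)² - 1870 = 1936 - 1870 = 66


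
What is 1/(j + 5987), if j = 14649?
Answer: 1/20636 ≈ 4.8459e-5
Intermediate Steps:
1/(j + 5987) = 1/(14649 + 5987) = 1/20636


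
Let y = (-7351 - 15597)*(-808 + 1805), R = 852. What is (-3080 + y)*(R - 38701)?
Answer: 866069750364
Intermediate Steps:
y = -22879156 (y = -22948*997 = -22879156)
(-3080 + y)*(R - 38701) = (-3080 - 22879156)*(852 - 38701) = -22882236*(-37849) = 866069750364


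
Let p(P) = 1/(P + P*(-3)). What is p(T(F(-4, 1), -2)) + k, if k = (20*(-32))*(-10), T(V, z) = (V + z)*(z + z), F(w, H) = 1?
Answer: 51199/8 ≈ 6399.9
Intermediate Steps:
T(V, z) = 2*z*(V + z) (T(V, z) = (V + z)*(2*z) = 2*z*(V + z))
p(P) = -1/(2*P) (p(P) = 1/(P - 3*P) = 1/(-2*P) = -1/(2*P))
k = 6400 (k = -640*(-10) = 6400)
p(T(F(-4, 1), -2)) + k = -(-1/(4*(1 - 2)))/2 + 6400 = -1/(2*(2*(-2)*(-1))) + 6400 = -½/4 + 6400 = -½*¼ + 6400 = -⅛ + 6400 = 51199/8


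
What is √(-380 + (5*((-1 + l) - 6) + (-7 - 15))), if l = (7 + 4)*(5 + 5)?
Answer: √113 ≈ 10.630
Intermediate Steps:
l = 110 (l = 11*10 = 110)
√(-380 + (5*((-1 + l) - 6) + (-7 - 15))) = √(-380 + (5*((-1 + 110) - 6) + (-7 - 15))) = √(-380 + (5*(109 - 6) - 22)) = √(-380 + (5*103 - 22)) = √(-380 + (515 - 22)) = √(-380 + 493) = √113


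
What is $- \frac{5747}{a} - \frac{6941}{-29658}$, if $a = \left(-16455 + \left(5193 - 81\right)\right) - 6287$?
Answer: $\frac{73203589}{130717635} \approx 0.56001$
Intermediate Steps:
$a = -17630$ ($a = \left(-16455 + \left(5193 - 81\right)\right) - 6287 = \left(-16455 + 5112\right) - 6287 = -11343 - 6287 = -17630$)
$- \frac{5747}{a} - \frac{6941}{-29658} = - \frac{5747}{-17630} - \frac{6941}{-29658} = \left(-5747\right) \left(- \frac{1}{17630}\right) - - \frac{6941}{29658} = \frac{5747}{17630} + \frac{6941}{29658} = \frac{73203589}{130717635}$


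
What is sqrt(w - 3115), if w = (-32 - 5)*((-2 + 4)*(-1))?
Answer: I*sqrt(3041) ≈ 55.145*I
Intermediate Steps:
w = 74 (w = -74*(-1) = -37*(-2) = 74)
sqrt(w - 3115) = sqrt(74 - 3115) = sqrt(-3041) = I*sqrt(3041)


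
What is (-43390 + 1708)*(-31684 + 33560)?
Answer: -78195432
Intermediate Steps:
(-43390 + 1708)*(-31684 + 33560) = -41682*1876 = -78195432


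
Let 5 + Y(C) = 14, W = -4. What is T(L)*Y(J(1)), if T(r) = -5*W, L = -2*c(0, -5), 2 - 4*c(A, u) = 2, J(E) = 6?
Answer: 180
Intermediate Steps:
c(A, u) = 0 (c(A, u) = ½ - ¼*2 = ½ - ½ = 0)
Y(C) = 9 (Y(C) = -5 + 14 = 9)
L = 0 (L = -2*0 = 0)
T(r) = 20 (T(r) = -5*(-4) = 20)
T(L)*Y(J(1)) = 20*9 = 180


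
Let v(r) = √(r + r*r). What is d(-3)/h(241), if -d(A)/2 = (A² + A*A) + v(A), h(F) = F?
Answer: -36/241 - 2*√6/241 ≈ -0.16971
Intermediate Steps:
v(r) = √(r + r²)
d(A) = -4*A² - 2*√(A*(1 + A)) (d(A) = -2*((A² + A*A) + √(A*(1 + A))) = -2*((A² + A²) + √(A*(1 + A))) = -2*(2*A² + √(A*(1 + A))) = -2*(√(A*(1 + A)) + 2*A²) = -4*A² - 2*√(A*(1 + A)))
d(-3)/h(241) = (-4*(-3)² - 2*√6)/241 = (-4*9 - 2*√6)*(1/241) = (-36 - 2*√6)*(1/241) = -36/241 - 2*√6/241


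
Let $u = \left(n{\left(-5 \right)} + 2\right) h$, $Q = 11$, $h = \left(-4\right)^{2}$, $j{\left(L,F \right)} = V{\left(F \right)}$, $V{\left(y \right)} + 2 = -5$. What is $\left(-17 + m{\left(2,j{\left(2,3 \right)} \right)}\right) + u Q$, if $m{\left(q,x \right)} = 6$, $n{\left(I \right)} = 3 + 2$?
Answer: $1221$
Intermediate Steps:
$n{\left(I \right)} = 5$
$V{\left(y \right)} = -7$ ($V{\left(y \right)} = -2 - 5 = -7$)
$j{\left(L,F \right)} = -7$
$h = 16$
$u = 112$ ($u = \left(5 + 2\right) 16 = 7 \cdot 16 = 112$)
$\left(-17 + m{\left(2,j{\left(2,3 \right)} \right)}\right) + u Q = \left(-17 + 6\right) + 112 \cdot 11 = -11 + 1232 = 1221$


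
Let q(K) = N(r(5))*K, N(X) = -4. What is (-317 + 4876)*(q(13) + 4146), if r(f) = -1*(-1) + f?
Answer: 18664546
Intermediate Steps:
r(f) = 1 + f
q(K) = -4*K
(-317 + 4876)*(q(13) + 4146) = (-317 + 4876)*(-4*13 + 4146) = 4559*(-52 + 4146) = 4559*4094 = 18664546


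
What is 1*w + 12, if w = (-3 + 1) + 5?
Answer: 15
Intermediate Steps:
w = 3 (w = -2 + 5 = 3)
1*w + 12 = 1*3 + 12 = 3 + 12 = 15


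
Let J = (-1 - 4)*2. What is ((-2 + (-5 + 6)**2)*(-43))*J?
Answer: -430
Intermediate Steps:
J = -10 (J = -5*2 = -10)
((-2 + (-5 + 6)**2)*(-43))*J = ((-2 + (-5 + 6)**2)*(-43))*(-10) = ((-2 + 1**2)*(-43))*(-10) = ((-2 + 1)*(-43))*(-10) = -1*(-43)*(-10) = 43*(-10) = -430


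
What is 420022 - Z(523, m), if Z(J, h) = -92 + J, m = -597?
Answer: 419591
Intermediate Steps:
420022 - Z(523, m) = 420022 - (-92 + 523) = 420022 - 1*431 = 420022 - 431 = 419591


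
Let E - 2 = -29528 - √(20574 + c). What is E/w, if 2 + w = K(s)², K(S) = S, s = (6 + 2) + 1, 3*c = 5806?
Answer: -29526/79 - 2*√50646/237 ≈ -375.65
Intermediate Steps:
c = 5806/3 (c = (⅓)*5806 = 5806/3 ≈ 1935.3)
s = 9 (s = 8 + 1 = 9)
w = 79 (w = -2 + 9² = -2 + 81 = 79)
E = -29526 - 2*√50646/3 (E = 2 + (-29528 - √(20574 + 5806/3)) = 2 + (-29528 - √(67528/3)) = 2 + (-29528 - 2*√50646/3) = -29526 - 2*√50646/3 ≈ -29676.)
E/w = (-29526 - 2*√50646/3)/79 = (-29526 - 2*√50646/3)*(1/79) = -29526/79 - 2*√50646/237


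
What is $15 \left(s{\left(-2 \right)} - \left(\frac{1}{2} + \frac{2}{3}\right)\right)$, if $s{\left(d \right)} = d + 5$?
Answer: $\frac{55}{2} \approx 27.5$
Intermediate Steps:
$s{\left(d \right)} = 5 + d$
$15 \left(s{\left(-2 \right)} - \left(\frac{1}{2} + \frac{2}{3}\right)\right) = 15 \left(\left(5 - 2\right) - \left(\frac{1}{2} + \frac{2}{3}\right)\right) = 15 \left(3 - \frac{7}{6}\right) = 15 \cdot \frac{11}{6} = \frac{55}{2}$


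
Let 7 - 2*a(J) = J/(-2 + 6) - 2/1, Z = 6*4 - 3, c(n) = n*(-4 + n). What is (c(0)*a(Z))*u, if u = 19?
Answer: 0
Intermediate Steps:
Z = 21 (Z = 24 - 3 = 21)
a(J) = 9/2 - J/8 (a(J) = 7/2 - (J/(-2 + 6) - 2/1)/2 = 7/2 - (J/4 - 2*1)/2 = 7/2 - (J*(1/4) - 2)/2 = 7/2 - (J/4 - 2)/2 = 7/2 - (-2 + J/4)/2 = 7/2 + (1 - J/8) = 9/2 - J/8)
(c(0)*a(Z))*u = ((0*(-4 + 0))*(9/2 - 1/8*21))*19 = ((0*(-4))*(9/2 - 21/8))*19 = (0*(15/8))*19 = 0*19 = 0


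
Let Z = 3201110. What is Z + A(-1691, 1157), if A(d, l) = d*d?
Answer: 6060591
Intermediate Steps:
A(d, l) = d**2
Z + A(-1691, 1157) = 3201110 + (-1691)**2 = 3201110 + 2859481 = 6060591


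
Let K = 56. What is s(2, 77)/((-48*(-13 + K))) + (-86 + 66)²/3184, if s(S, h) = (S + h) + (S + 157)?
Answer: 2119/205368 ≈ 0.010318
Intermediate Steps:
s(S, h) = 157 + h + 2*S (s(S, h) = (S + h) + (157 + S) = 157 + h + 2*S)
s(2, 77)/((-48*(-13 + K))) + (-86 + 66)²/3184 = (157 + 77 + 2*2)/((-48*(-13 + 56))) + (-86 + 66)²/3184 = (157 + 77 + 4)/((-48*43)) + (-20)²*(1/3184) = 238/(-2064) + 400*(1/3184) = 238*(-1/2064) + 25/199 = -119/1032 + 25/199 = 2119/205368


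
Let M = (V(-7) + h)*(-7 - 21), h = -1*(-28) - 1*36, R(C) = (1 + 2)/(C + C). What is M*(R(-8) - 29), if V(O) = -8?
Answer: -13076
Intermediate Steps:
R(C) = 3/(2*C) (R(C) = 3/((2*C)) = 3*(1/(2*C)) = 3/(2*C))
h = -8 (h = 28 - 36 = -8)
M = 448 (M = (-8 - 8)*(-7 - 21) = -16*(-28) = 448)
M*(R(-8) - 29) = 448*((3/2)/(-8) - 29) = 448*((3/2)*(-1/8) - 29) = 448*(-3/16 - 29) = 448*(-467/16) = -13076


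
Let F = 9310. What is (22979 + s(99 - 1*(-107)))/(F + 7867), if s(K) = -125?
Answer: 22854/17177 ≈ 1.3305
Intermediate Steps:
(22979 + s(99 - 1*(-107)))/(F + 7867) = (22979 - 125)/(9310 + 7867) = 22854/17177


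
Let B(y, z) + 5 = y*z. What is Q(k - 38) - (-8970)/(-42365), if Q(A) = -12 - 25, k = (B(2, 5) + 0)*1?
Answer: -315295/8473 ≈ -37.212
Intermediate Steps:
B(y, z) = -5 + y*z
k = 5 (k = ((-5 + 2*5) + 0)*1 = ((-5 + 10) + 0)*1 = (5 + 0)*1 = 5*1 = 5)
Q(A) = -37
Q(k - 38) - (-8970)/(-42365) = -37 - (-8970)/(-42365) = -37 - (-8970)*(-1)/42365 = -37 - 1*1794/8473 = -37 - 1794/8473 = -315295/8473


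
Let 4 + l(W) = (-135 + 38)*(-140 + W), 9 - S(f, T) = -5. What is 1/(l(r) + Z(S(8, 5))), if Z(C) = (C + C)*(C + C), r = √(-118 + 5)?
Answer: 14360/207272817 + 97*I*√113/207272817 ≈ 6.9281e-5 + 4.9747e-6*I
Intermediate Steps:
r = I*√113 (r = √(-113) = I*√113 ≈ 10.63*I)
S(f, T) = 14 (S(f, T) = 9 - 1*(-5) = 9 + 5 = 14)
Z(C) = 4*C² (Z(C) = (2*C)*(2*C) = 4*C²)
l(W) = 13576 - 97*W (l(W) = -4 + (-135 + 38)*(-140 + W) = -4 - 97*(-140 + W) = -4 + (13580 - 97*W) = 13576 - 97*W)
1/(l(r) + Z(S(8, 5))) = 1/((13576 - 97*I*√113) + 4*14²) = 1/((13576 - 97*I*√113) + 4*196) = 1/((13576 - 97*I*√113) + 784) = 1/(14360 - 97*I*√113)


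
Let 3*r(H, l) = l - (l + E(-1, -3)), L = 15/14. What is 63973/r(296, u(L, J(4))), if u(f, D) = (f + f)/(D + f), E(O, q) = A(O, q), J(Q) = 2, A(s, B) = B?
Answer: 63973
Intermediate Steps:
L = 15/14 (L = 15*(1/14) = 15/14 ≈ 1.0714)
E(O, q) = q
u(f, D) = 2*f/(D + f) (u(f, D) = (2*f)/(D + f) = 2*f/(D + f))
r(H, l) = 1 (r(H, l) = (l - (l - 3))/3 = (l - (-3 + l))/3 = (l + (3 - l))/3 = (1/3)*3 = 1)
63973/r(296, u(L, J(4))) = 63973/1 = 63973*1 = 63973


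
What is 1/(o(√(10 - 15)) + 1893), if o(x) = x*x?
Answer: 1/1888 ≈ 0.00052966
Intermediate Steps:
o(x) = x²
1/(o(√(10 - 15)) + 1893) = 1/((√(10 - 15))² + 1893) = 1/((√(-5))² + 1893) = 1/((I*√5)² + 1893) = 1/(-5 + 1893) = 1/1888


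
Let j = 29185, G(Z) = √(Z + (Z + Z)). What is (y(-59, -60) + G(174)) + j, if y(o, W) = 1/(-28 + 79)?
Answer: 1488436/51 + 3*√58 ≈ 29208.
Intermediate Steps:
y(o, W) = 1/51
G(Z) = √3*√Z (G(Z) = √(Z + 2*Z) = √(3*Z) = √3*√Z)
(y(-59, -60) + G(174)) + j = (1/51 + √3*√174) + 29185 = (1/51 + 3*√58) + 29185 = 1488436/51 + 3*√58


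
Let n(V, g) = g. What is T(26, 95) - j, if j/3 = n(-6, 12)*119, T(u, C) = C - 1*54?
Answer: -4243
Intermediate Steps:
T(u, C) = -54 + C (T(u, C) = C - 54 = -54 + C)
j = 4284 (j = 3*(12*119) = 3*1428 = 4284)
T(26, 95) - j = (-54 + 95) - 1*4284 = 41 - 4284 = -4243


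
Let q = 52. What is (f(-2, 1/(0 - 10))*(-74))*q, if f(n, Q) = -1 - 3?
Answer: 15392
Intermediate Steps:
f(n, Q) = -4
(f(-2, 1/(0 - 10))*(-74))*q = -4*(-74)*52 = 296*52 = 15392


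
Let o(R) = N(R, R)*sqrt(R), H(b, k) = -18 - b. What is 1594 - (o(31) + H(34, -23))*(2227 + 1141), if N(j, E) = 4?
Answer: 176730 - 13472*sqrt(31) ≈ 1.0172e+5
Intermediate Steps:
o(R) = 4*sqrt(R)
1594 - (o(31) + H(34, -23))*(2227 + 1141) = 1594 - (4*sqrt(31) + (-18 - 1*34))*(2227 + 1141) = 1594 - (4*sqrt(31) + (-18 - 34))*3368 = 1594 - (4*sqrt(31) - 52)*3368 = 1594 - (-52 + 4*sqrt(31))*3368 = 1594 - (-175136 + 13472*sqrt(31)) = 1594 + (175136 - 13472*sqrt(31)) = 176730 - 13472*sqrt(31)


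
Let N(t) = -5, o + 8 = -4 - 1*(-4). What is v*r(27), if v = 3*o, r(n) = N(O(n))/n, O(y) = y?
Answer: 40/9 ≈ 4.4444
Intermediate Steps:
o = -8 (o = -8 + (-4 - 1*(-4)) = -8 + (-4 + 4) = -8 + 0 = -8)
r(n) = -5/n
v = -24 (v = 3*(-8) = -24)
v*r(27) = -(-120)/27 = -24*(-5/27) = 40/9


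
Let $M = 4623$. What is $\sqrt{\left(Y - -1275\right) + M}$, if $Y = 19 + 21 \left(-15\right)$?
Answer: $\sqrt{5602} \approx 74.847$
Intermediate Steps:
$Y = -296$ ($Y = 19 - 315 = -296$)
$\sqrt{\left(Y - -1275\right) + M} = \sqrt{\left(-296 - -1275\right) + 4623} = \sqrt{\left(-296 + 1275\right) + 4623} = \sqrt{979 + 4623} = \sqrt{5602}$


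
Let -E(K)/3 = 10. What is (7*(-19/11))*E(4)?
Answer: 3990/11 ≈ 362.73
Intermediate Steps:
E(K) = -30 (E(K) = -3*10 = -30)
(7*(-19/11))*E(4) = (7*(-19/11))*(-30) = -133/11*(-30) = 3990/11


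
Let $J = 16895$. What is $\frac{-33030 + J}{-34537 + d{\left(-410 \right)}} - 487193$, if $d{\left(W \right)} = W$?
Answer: $- \frac{17025917636}{34947} \approx -4.8719 \cdot 10^{5}$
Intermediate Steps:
$\frac{-33030 + J}{-34537 + d{\left(-410 \right)}} - 487193 = \frac{-33030 + 16895}{-34537 - 410} - 487193 = - \frac{16135}{-34947} - 487193 = \left(-16135\right) \left(- \frac{1}{34947}\right) - 487193 = \frac{16135}{34947} - 487193 = - \frac{17025917636}{34947}$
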